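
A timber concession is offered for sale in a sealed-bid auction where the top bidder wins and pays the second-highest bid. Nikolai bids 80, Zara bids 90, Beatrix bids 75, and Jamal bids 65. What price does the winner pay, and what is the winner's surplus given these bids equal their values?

Ranking the bids: Zara 90 > Nikolai 80 > Beatrix 75 > Jamal 65.
Zara is the highest bidder, so Zara wins.
Under the second-price rule, the price is the second-highest bid: 80.
Surplus = 90 − 80 = 10.

The winner pays 80 for a surplus of 10.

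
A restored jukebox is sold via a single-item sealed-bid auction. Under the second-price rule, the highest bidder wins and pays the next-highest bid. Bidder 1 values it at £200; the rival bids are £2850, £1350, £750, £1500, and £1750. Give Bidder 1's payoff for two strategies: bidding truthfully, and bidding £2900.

The highest competing bid is £2850.
Bidding truthfully at £200: the top bid is £2850 (a rival), so Bidder 1 loses. Payoff = £0.
Bidding £2900: Bidder 1 has the top bid, wins, and pays the second-highest bid £2850. Payoff = £200 − £2850 = -£2650.
This is the dominant-strategy logic: truthful bidding weakly beats any alternative.

Truthful: £0; alternative: -£2650.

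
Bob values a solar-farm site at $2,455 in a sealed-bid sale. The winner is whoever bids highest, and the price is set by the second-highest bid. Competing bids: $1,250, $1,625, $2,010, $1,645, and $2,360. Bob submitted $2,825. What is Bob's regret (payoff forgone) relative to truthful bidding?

The highest competing bid is $2,360.
Bidding truthfully at $2,455: Bob has the top bid, wins, and pays the second-highest bid $2,360. Payoff = $2,455 − $2,360 = $95.
Bidding $2,825: Bob has the top bid, wins, and pays the second-highest bid $2,360. Payoff = $2,455 − $2,360 = $95.
Regret = truthful payoff − actual payoff = $95 − $95 = $0.
The bid only affects whether you win, not the price — here both bids land on the same side of the top rival bid, so the deviation is payoff-neutral.

Payoff forgone: $0.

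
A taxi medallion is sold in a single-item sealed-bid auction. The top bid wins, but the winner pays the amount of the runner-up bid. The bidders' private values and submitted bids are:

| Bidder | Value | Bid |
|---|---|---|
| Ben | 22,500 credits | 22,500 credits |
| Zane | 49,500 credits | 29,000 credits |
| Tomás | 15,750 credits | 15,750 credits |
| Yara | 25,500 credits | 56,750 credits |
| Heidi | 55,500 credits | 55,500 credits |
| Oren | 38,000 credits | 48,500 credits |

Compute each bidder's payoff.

Ranking the bids: Yara 56,750 credits > Heidi 55,500 credits > Oren 48,500 credits > Zane 29,000 credits > Ben 22,500 credits > Tomás 15,750 credits.
Yara has the top bid and wins; the price is the second-highest bid, 55,500 credits.
Yara's payoff = 25,500 credits − 55,500 credits = -30,000 credits. All other bidders lose, so their payoff is 0.

Ben 0 credits, Zane 0 credits, Tomás 0 credits, Yara -30,000 credits, Heidi 0 credits, Oren 0 credits.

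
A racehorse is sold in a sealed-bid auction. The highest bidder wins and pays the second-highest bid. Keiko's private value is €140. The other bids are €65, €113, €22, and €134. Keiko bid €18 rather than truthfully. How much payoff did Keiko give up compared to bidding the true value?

€6

The highest competing bid is €134.
Bidding truthfully at €140: Keiko has the top bid, wins, and pays the second-highest bid €134. Payoff = €140 − €134 = €6.
Bidding €18: the top bid is €134 (a rival), so Keiko loses. Payoff = €0.
Regret = truthful payoff − actual payoff = €6 − €0 = €6.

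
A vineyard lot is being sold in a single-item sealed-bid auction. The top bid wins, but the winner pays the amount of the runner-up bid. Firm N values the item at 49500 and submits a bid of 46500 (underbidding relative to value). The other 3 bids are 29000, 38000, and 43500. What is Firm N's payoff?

6000

Highest competing bid: 43500.
Firm N's bid 46500 is the highest overall, so Firm N wins and pays the second-highest bid, 43500.
Payoff = value − price = 49500 − 43500 = 6000.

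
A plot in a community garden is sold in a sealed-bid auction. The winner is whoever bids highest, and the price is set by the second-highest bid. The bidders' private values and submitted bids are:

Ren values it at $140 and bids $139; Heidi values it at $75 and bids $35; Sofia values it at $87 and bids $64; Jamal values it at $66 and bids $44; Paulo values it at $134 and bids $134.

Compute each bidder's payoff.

Bids in descending order: Ren $139; Paulo $134; Sofia $64; Jamal $44; Heidi $35.
Ren has the top bid and wins; the price is the second-highest bid, $134.
Ren's payoff = $140 − $134 = $6. All other bidders lose, so their payoff is 0.

Ren $6, Heidi $0, Sofia $0, Jamal $0, Paulo $0.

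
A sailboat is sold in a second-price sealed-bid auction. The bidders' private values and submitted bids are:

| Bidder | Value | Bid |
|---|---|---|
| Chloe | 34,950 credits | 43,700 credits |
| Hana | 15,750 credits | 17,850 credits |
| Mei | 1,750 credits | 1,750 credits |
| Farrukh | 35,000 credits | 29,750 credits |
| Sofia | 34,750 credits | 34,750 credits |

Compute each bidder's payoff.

Sorted high to low: Chloe 43,700 credits; Sofia 34,750 credits; Farrukh 29,750 credits; Hana 17,850 credits; Mei 1,750 credits.
Chloe has the top bid and wins; the price is the second-highest bid, 34,750 credits.
Chloe's payoff = 34,950 credits − 34,750 credits = 200 credits. All other bidders lose, so their payoff is 0.

Chloe 200 credits, Hana 0 credits, Mei 0 credits, Farrukh 0 credits, Sofia 0 credits.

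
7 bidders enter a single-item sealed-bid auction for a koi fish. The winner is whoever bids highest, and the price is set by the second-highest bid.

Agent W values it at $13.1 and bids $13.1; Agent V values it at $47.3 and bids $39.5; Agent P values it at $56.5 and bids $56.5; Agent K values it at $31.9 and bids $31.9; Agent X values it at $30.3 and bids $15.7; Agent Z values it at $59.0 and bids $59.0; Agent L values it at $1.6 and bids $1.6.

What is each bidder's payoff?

Ordered from highest: Agent Z $59.0, then Agent P $56.5, then Agent V $39.5, then Agent K $31.9, then Agent X $15.7, then Agent W $13.1, then Agent L $1.6.
Agent Z has the top bid and wins; the price is the second-highest bid, $56.5.
Agent Z's payoff = $59.0 − $56.5 = $2.5. All other bidders lose, so their payoff is 0.

Agent W $0.0, Agent V $0.0, Agent P $0.0, Agent K $0.0, Agent X $0.0, Agent Z $2.5, Agent L $0.0.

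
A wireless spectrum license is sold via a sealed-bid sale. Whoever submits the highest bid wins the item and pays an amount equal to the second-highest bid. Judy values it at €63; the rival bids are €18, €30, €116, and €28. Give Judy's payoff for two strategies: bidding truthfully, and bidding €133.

The highest competing bid is €116.
Bidding truthfully at €63: the top bid is €116 (a rival), so Judy loses. Payoff = €0.
Bidding €133: Judy has the top bid, wins, and pays the second-highest bid €116. Payoff = €63 − €116 = -€53.
This is the dominant-strategy logic: truthful bidding weakly beats any alternative.

Truthful: €0; alternative: -€53.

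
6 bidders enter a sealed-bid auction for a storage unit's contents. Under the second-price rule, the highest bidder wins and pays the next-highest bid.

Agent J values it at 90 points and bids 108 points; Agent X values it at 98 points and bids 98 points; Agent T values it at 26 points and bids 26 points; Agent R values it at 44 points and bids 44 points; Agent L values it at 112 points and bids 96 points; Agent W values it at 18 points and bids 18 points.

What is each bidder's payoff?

Agent J -8 points, Agent X 0 points, Agent T 0 points, Agent R 0 points, Agent L 0 points, Agent W 0 points.

Sorted high to low: Agent J 108 points, then Agent X 98 points, then Agent L 96 points, then Agent R 44 points, then Agent T 26 points, then Agent W 18 points.
Agent J has the top bid and wins; the price is the second-highest bid, 98 points.
Agent J's payoff = 90 points − 98 points = -8 points. All other bidders lose, so their payoff is 0.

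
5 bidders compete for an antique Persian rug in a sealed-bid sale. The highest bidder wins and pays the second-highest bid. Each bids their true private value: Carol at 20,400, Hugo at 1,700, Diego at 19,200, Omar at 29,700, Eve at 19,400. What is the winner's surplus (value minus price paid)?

Surplus = 9,300.

Ranking the bids: Omar 29,700; Carol 20,400; Eve 19,400; Diego 19,200; Hugo 1,700.
Omar wins with the top bid and pays the second-highest, 20,400.
Surplus = 29,700 − 20,400 = 9,300.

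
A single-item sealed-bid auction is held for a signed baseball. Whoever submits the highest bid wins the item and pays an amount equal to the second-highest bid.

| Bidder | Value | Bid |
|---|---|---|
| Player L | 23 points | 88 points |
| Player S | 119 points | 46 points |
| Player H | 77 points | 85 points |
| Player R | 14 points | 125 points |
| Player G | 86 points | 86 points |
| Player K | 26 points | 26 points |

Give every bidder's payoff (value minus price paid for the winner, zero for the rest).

Payoffs: Player L 0 points, Player S 0 points, Player H 0 points, Player R -74 points, Player G 0 points, Player K 0 points.

Sorted high to low: Player R 125 points, then Player L 88 points, then Player G 86 points, then Player H 85 points, then Player S 46 points, then Player K 26 points.
Player R has the top bid and wins; the price is the second-highest bid, 88 points.
Player R's payoff = 14 points − 88 points = -74 points. All other bidders lose, so their payoff is 0.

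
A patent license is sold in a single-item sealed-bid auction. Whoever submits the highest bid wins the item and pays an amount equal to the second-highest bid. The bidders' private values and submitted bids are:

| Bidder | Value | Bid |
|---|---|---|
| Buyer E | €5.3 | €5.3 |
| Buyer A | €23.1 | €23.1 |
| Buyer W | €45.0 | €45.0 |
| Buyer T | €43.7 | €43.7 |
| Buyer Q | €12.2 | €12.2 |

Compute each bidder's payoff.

Payoffs: Buyer E €0.0, Buyer A €0.0, Buyer W €1.3, Buyer T €0.0, Buyer Q €0.0.

Sorted high to low: Buyer W €45.0, then Buyer T €43.7, then Buyer A €23.1, then Buyer Q €12.2, then Buyer E €5.3.
Buyer W has the top bid and wins; the price is the second-highest bid, €43.7.
Buyer W's payoff = €45.0 − €43.7 = €1.3. All other bidders lose, so their payoff is 0.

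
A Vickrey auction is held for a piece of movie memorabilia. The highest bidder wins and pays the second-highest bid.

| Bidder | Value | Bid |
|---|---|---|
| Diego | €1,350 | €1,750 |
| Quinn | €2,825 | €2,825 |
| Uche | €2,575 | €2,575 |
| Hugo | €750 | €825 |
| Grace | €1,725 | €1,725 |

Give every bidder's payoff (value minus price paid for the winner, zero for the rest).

Bids in descending order: Quinn €2,825, then Uche €2,575, then Diego €1,750, then Grace €1,725, then Hugo €825.
Quinn has the top bid and wins; the price is the second-highest bid, €2,575.
Quinn's payoff = €2,825 − €2,575 = €250. All other bidders lose, so their payoff is 0.

Diego €0, Quinn €250, Uche €0, Hugo €0, Grace €0.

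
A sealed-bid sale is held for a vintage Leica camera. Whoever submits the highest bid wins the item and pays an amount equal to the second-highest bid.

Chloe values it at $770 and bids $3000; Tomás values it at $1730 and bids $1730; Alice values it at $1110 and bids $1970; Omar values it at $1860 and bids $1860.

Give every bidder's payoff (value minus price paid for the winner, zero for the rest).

Ordered from highest: Chloe $3000 > Alice $1970 > Omar $1860 > Tomás $1730.
Chloe has the top bid and wins; the price is the second-highest bid, $1970.
Chloe's payoff = $770 − $1970 = -$1200. All other bidders lose, so their payoff is 0.

Chloe -$1200, Tomás $0, Alice $0, Omar $0.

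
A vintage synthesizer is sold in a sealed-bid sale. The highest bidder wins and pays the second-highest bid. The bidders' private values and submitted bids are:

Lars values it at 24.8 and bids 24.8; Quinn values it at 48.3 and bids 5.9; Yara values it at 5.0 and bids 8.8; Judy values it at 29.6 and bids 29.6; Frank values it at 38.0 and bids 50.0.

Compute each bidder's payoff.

Ordered from highest: Frank 50.0; Judy 29.6; Lars 24.8; Yara 8.8; Quinn 5.9.
Frank has the top bid and wins; the price is the second-highest bid, 29.6.
Frank's payoff = 38.0 − 29.6 = 8.4. All other bidders lose, so their payoff is 0.

Lars 0.0, Quinn 0.0, Yara 0.0, Judy 0.0, Frank 8.4.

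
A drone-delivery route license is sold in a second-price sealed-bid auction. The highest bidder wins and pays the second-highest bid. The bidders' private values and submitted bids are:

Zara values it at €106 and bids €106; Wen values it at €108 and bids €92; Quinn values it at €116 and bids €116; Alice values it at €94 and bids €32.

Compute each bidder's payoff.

Bids in descending order: Quinn €116; Zara €106; Wen €92; Alice €32.
Quinn has the top bid and wins; the price is the second-highest bid, €106.
Quinn's payoff = €116 − €106 = €10. All other bidders lose, so their payoff is 0.

Zara €0, Wen €0, Quinn €10, Alice €0.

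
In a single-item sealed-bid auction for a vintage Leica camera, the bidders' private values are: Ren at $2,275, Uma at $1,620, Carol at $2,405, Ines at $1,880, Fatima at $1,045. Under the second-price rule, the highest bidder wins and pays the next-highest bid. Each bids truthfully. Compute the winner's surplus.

Ranking the bids: Carol $2,405; Ren $2,275; Ines $1,880; Uma $1,620; Fatima $1,045.
Carol wins with the top bid and pays the second-highest, $2,275.
Surplus = $2,405 − $2,275 = $130.

$130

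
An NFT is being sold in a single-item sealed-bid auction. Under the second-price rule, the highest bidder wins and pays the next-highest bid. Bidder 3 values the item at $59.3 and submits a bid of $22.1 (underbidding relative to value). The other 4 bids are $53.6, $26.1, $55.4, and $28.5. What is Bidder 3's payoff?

Highest competing bid: $55.4.
Bidder 3's bid $22.1 is not the highest, so Bidder 3 loses, pays nothing, and earns zero payoff.

Payoff = $0.0.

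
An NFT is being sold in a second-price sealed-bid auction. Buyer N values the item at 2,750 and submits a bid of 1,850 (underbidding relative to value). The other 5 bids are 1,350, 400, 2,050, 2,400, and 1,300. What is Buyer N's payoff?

Payoff = 0.

Highest competing bid: 2,400.
Buyer N's bid 1,850 is not the highest, so Buyer N loses, pays nothing, and earns zero payoff.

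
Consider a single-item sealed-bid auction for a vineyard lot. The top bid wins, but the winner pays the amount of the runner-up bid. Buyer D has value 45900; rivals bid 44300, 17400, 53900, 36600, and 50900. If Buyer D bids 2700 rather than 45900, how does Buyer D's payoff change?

The highest competing bid is 53900.
Bidding truthfully at 45900: the top bid is 53900 (a rival), so Buyer D loses. Payoff = 0.
Bidding 2700: the top bid is 53900 (a rival), so Buyer D loses. Payoff = 0.
Change = 0 − 0 = 0.

Payoff change: 0.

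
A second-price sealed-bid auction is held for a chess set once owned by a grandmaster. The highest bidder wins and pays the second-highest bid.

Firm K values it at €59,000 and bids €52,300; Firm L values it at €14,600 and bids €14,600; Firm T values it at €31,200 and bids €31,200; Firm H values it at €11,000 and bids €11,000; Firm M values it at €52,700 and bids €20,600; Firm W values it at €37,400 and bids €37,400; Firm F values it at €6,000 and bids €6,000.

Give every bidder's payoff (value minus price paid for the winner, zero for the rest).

Sorted high to low: Firm K €52,300, then Firm W €37,400, then Firm T €31,200, then Firm M €20,600, then Firm L €14,600, then Firm H €11,000, then Firm F €6,000.
Firm K has the top bid and wins; the price is the second-highest bid, €37,400.
Firm K's payoff = €59,000 − €37,400 = €21,600. All other bidders lose, so their payoff is 0.

Payoffs: Firm K €21,600, Firm L €0, Firm T €0, Firm H €0, Firm M €0, Firm W €0, Firm F €0.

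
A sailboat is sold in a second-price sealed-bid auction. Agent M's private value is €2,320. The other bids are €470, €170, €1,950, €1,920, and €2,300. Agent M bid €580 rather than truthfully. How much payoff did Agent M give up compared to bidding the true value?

Regret: €20.

The highest competing bid is €2,300.
Bidding truthfully at €2,320: Agent M has the top bid, wins, and pays the second-highest bid €2,300. Payoff = €2,320 − €2,300 = €20.
Bidding €580: the top bid is €2,300 (a rival), so Agent M loses. Payoff = €0.
Regret = truthful payoff − actual payoff = €20 − €0 = €20.
This is the dominant-strategy logic: truthful bidding weakly beats any alternative.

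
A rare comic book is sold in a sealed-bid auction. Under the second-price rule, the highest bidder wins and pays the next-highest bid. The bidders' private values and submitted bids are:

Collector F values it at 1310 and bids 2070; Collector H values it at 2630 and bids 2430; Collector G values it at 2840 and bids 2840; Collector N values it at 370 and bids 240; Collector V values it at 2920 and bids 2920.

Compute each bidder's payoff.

Payoffs: Collector F 0, Collector H 0, Collector G 0, Collector N 0, Collector V 80.

Sorted high to low: Collector V 2920; Collector G 2840; Collector H 2430; Collector F 2070; Collector N 240.
Collector V has the top bid and wins; the price is the second-highest bid, 2840.
Collector V's payoff = 2920 − 2840 = 80. All other bidders lose, so their payoff is 0.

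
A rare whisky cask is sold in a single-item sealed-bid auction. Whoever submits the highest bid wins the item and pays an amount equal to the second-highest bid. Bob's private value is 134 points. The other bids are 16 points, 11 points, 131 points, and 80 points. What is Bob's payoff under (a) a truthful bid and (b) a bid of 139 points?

(a) 3 points  (b) 3 points

The highest competing bid is 131 points.
Bidding truthfully at 134 points: Bob has the top bid, wins, and pays the second-highest bid 131 points. Payoff = 134 points − 131 points = 3 points.
Bidding 139 points: Bob has the top bid, wins, and pays the second-highest bid 131 points. Payoff = 134 points − 131 points = 3 points.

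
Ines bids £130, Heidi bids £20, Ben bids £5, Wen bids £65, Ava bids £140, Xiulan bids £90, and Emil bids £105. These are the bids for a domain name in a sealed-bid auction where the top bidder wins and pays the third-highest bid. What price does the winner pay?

Bids in descending order: Ava £140, then Ines £130, then Emil £105, then Xiulan £90, then Wen £65, then Heidi £20, then Ben £5.
Ava is the highest bidder, so Ava wins.
Under the third-price rule, the price is the third-highest bid: £105.

Price paid: £105.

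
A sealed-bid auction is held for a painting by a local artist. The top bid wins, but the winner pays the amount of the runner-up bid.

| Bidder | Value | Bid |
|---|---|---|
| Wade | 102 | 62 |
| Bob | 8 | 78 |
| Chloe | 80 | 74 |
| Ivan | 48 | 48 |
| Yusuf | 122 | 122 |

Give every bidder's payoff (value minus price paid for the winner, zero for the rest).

Bids in descending order: Yusuf 122 > Bob 78 > Chloe 74 > Wade 62 > Ivan 48.
Yusuf has the top bid and wins; the price is the second-highest bid, 78.
Yusuf's payoff = 122 − 78 = 44. All other bidders lose, so their payoff is 0.

Payoffs: Wade 0, Bob 0, Chloe 0, Ivan 0, Yusuf 44.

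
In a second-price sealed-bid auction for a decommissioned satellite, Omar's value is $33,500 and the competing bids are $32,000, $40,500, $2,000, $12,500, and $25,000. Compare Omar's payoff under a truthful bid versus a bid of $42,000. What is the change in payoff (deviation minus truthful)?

Change in payoff: -$7,000.

The highest competing bid is $40,500.
Bidding truthfully at $33,500: the top bid is $40,500 (a rival), so Omar loses. Payoff = $0.
Bidding $42,000: Omar has the top bid, wins, and pays the second-highest bid $40,500. Payoff = $33,500 − $40,500 = -$7,000.
Change = -$7,000 − $0 = -$7,000.
This is the dominant-strategy logic: truthful bidding weakly beats any alternative.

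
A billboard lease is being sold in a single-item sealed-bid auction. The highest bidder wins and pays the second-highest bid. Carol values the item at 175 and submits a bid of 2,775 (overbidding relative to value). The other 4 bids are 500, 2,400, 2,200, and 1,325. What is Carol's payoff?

-2,225

Highest competing bid: 2,400.
Carol's bid 2,775 is the highest overall, so Carol wins and pays the second-highest bid, 2,400.
Payoff = value − price = 175 − 2,400 = -2,225.
Overbidding won the item at a price above value — truthful bidding would have avoided this loss.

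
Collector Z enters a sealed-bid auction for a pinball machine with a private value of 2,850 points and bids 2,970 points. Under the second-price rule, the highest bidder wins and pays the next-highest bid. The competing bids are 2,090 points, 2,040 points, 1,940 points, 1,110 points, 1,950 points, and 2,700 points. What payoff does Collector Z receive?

Highest competing bid: 2,700 points.
Collector Z's bid 2,970 points is the highest overall, so Collector Z wins and pays the second-highest bid, 2,700 points.
Payoff = value − price = 2,850 points − 2,700 points = 150 points.

Collector Z's payoff: 150 points.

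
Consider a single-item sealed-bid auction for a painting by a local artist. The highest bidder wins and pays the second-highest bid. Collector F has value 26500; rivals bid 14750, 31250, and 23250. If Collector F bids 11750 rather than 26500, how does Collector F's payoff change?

Payoff change: 0.

The highest competing bid is 31250.
Bidding truthfully at 26500: the top bid is 31250 (a rival), so Collector F loses. Payoff = 0.
Bidding 11750: the top bid is 31250 (a rival), so Collector F loses. Payoff = 0.
Change = 0 − 0 = 0.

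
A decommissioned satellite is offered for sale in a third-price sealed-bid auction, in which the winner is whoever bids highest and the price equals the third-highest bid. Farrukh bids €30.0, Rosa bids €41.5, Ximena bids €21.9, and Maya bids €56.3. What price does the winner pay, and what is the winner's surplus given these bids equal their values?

Sorted high to low: Maya €56.3, then Rosa €41.5, then Farrukh €30.0, then Ximena €21.9.
Maya is the highest bidder, so Maya wins.
Under the third-price rule, the price is the third-highest bid: €30.0.
Surplus = €56.3 − €30.0 = €26.3.

Price €30.0; surplus €26.3.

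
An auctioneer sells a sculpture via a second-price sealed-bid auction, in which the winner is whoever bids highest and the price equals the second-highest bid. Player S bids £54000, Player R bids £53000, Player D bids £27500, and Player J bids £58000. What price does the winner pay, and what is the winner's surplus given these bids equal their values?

Ordered from highest: Player J £58000, then Player S £54000, then Player R £53000, then Player D £27500.
Player J is the highest bidder, so Player J wins.
Under the second-price rule, the price is the second-highest bid: £54000.
Surplus = £58000 − £54000 = £4000.

The winner pays £54000 for a surplus of £4000.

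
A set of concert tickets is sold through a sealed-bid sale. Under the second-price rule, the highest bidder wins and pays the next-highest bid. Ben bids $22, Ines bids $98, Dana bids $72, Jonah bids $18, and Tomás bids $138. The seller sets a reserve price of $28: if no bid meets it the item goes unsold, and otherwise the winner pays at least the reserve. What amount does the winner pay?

The winner pays $98.

Bids in descending order: Tomás $138, then Ines $98, then Dana $72, then Ben $22, then Jonah $18.
Tomás has the highest bid, so Tomás wins.
The second-highest bid is $98, which exceeds the reserve, so that sets the price.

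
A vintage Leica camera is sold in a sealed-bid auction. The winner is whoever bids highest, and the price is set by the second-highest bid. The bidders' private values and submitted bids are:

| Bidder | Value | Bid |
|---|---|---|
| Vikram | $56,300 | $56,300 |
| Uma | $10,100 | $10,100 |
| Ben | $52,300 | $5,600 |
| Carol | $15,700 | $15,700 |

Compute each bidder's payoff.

Ranking the bids: Vikram $56,300; Carol $15,700; Uma $10,100; Ben $5,600.
Vikram has the top bid and wins; the price is the second-highest bid, $15,700.
Vikram's payoff = $56,300 − $15,700 = $40,600. All other bidders lose, so their payoff is 0.

Payoffs: Vikram $40,600, Uma $0, Ben $0, Carol $0.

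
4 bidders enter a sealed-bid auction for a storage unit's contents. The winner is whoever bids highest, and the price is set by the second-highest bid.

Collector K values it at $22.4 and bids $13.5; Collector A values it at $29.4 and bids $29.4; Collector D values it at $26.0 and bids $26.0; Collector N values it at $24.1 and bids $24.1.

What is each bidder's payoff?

Collector K $0.0, Collector A $3.4, Collector D $0.0, Collector N $0.0.

Ordered from highest: Collector A $29.4; Collector D $26.0; Collector N $24.1; Collector K $13.5.
Collector A has the top bid and wins; the price is the second-highest bid, $26.0.
Collector A's payoff = $29.4 − $26.0 = $3.4. All other bidders lose, so their payoff is 0.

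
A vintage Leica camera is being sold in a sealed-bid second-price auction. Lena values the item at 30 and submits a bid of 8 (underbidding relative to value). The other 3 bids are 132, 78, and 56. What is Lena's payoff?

Lena's payoff: 0.

Highest competing bid: 132.
Lena's bid 8 is not the highest, so Lena loses, pays nothing, and earns zero payoff.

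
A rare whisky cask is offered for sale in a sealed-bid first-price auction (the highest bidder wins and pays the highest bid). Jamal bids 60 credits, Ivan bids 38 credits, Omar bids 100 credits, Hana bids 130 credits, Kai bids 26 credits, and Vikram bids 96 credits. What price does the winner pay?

Price paid: 130 credits.

Bids in descending order: Hana 130 credits, then Omar 100 credits, then Vikram 96 credits, then Jamal 60 credits, then Ivan 38 credits, then Kai 26 credits.
Hana is the highest bidder, so Hana wins.
Under the first-price rule, the price is the highest bid: 130 credits.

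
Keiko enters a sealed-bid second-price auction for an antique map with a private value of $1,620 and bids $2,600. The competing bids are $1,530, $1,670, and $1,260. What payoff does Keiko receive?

Highest competing bid: $1,670.
Keiko's bid $2,600 is the highest overall, so Keiko wins and pays the second-highest bid, $1,670.
Payoff = value − price = $1,620 − $1,670 = -$50.

Keiko's payoff: -$50.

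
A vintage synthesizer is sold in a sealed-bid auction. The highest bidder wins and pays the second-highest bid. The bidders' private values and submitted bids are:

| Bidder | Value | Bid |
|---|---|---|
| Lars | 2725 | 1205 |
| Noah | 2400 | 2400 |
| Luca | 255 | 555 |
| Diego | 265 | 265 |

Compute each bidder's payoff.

Payoffs: Lars 0, Noah 1195, Luca 0, Diego 0.

Ordered from highest: Noah 2400, then Lars 1205, then Luca 555, then Diego 265.
Noah has the top bid and wins; the price is the second-highest bid, 1205.
Noah's payoff = 2400 − 1205 = 1195. All other bidders lose, so their payoff is 0.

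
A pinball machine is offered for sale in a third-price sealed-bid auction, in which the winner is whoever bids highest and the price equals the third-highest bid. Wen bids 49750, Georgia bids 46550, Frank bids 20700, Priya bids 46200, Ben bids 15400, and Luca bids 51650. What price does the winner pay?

Ordered from highest: Luca 51650 > Wen 49750 > Georgia 46550 > Priya 46200 > Frank 20700 > Ben 15400.
Luca is the highest bidder, so Luca wins.
Under the third-price rule, the price is the third-highest bid: 46550.

46550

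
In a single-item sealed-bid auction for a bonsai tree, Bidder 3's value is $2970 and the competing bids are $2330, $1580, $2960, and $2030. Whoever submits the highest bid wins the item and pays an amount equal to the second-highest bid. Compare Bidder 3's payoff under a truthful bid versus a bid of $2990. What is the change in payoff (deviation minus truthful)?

The highest competing bid is $2960.
Bidding truthfully at $2970: Bidder 3 has the top bid, wins, and pays the second-highest bid $2960. Payoff = $2970 − $2960 = $10.
Bidding $2990: Bidder 3 has the top bid, wins, and pays the second-highest bid $2960. Payoff = $2970 − $2960 = $10.
Change = $10 − $10 = $0.
The bid only affects whether you win, not the price — here both bids land on the same side of the top rival bid, so the deviation is payoff-neutral.

$0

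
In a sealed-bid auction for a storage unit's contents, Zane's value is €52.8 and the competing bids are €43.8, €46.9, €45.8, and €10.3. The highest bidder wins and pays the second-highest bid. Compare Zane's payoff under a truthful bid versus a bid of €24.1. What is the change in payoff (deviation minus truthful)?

The highest competing bid is €46.9.
Bidding truthfully at €52.8: Zane has the top bid, wins, and pays the second-highest bid €46.9. Payoff = €52.8 − €46.9 = €5.9.
Bidding €24.1: the top bid is €46.9 (a rival), so Zane loses. Payoff = €0.0.
Change = €0.0 − €5.9 = -€5.9.
Deviating from a truthful bid can only lose payoff in a second-price auction — never gain.

Change in payoff: -€5.9.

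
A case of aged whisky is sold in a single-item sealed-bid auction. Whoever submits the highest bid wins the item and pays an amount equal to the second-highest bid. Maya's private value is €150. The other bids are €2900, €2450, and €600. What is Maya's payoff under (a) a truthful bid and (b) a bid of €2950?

The highest competing bid is €2900.
Bidding truthfully at €150: the top bid is €2900 (a rival), so Maya loses. Payoff = €0.
Bidding €2950: Maya has the top bid, wins, and pays the second-highest bid €2900. Payoff = €150 − €2900 = -€2750.

Truthful: €0; alternative: -€2750.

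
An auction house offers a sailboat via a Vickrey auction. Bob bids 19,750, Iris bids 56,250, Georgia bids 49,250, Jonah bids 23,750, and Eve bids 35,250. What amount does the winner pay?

49,250

Ranking the bids: Iris 56,250; Georgia 49,250; Eve 35,250; Jonah 23,750; Bob 19,750.
Iris has the highest bid, so Iris wins.
The second-highest bid is 49,250, so that is what Iris pays.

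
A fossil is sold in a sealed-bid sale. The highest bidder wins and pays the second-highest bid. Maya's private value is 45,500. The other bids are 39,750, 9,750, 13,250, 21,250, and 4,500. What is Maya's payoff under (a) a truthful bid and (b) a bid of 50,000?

The highest competing bid is 39,750.
Bidding truthfully at 45,500: Maya has the top bid, wins, and pays the second-highest bid 39,750. Payoff = 45,500 − 39,750 = 5,750.
Bidding 50,000: Maya has the top bid, wins, and pays the second-highest bid 39,750. Payoff = 45,500 − 39,750 = 5,750.
The bid only affects whether you win, not the price — here both bids land on the same side of the top rival bid, so the deviation is payoff-neutral.

Truthful: 5,750; alternative: 5,750.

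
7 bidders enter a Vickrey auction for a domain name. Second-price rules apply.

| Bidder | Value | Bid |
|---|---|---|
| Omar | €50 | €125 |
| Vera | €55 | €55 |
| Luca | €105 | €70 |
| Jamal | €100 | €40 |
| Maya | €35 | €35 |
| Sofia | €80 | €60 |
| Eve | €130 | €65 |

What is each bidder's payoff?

Ordered from highest: Omar €125, then Luca €70, then Eve €65, then Sofia €60, then Vera €55, then Jamal €40, then Maya €35.
Omar has the top bid and wins; the price is the second-highest bid, €70.
Omar's payoff = €50 − €70 = -€20. All other bidders lose, so their payoff is 0.

Payoffs: Omar -€20, Vera €0, Luca €0, Jamal €0, Maya €0, Sofia €0, Eve €0.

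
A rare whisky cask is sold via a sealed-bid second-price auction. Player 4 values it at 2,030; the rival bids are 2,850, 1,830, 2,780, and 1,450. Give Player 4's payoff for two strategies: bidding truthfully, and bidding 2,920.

The highest competing bid is 2,850.
Bidding truthfully at 2,030: the top bid is 2,850 (a rival), so Player 4 loses. Payoff = 0.
Bidding 2,920: Player 4 has the top bid, wins, and pays the second-highest bid 2,850. Payoff = 2,030 − 2,850 = -820.
Deviating from a truthful bid can only lose payoff in a second-price auction — never gain.

Truthful: 0; alternative: -820.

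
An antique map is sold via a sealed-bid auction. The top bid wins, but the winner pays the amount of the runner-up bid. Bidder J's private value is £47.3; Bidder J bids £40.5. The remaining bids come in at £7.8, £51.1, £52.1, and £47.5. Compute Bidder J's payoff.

Highest competing bid: £52.1.
Bidder J's bid £40.5 is not the highest, so Bidder J loses, pays nothing, and earns zero payoff.

Payoff = £0.0.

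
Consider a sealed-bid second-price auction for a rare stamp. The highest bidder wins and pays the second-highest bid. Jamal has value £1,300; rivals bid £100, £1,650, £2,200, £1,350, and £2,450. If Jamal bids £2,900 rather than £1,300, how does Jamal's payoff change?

The highest competing bid is £2,450.
Bidding truthfully at £1,300: the top bid is £2,450 (a rival), so Jamal loses. Payoff = £0.
Bidding £2,900: Jamal has the top bid, wins, and pays the second-highest bid £2,450. Payoff = £1,300 − £2,450 = -£1,150.
Change = -£1,150 − £0 = -£1,150.

-£1,150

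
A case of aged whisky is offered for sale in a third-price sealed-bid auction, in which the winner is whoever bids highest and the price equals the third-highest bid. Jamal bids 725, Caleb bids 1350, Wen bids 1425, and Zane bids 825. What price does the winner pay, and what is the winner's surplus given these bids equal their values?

The winner pays 825 for a surplus of 600.

Bids in descending order: Wen 1425 > Caleb 1350 > Zane 825 > Jamal 725.
Wen is the highest bidder, so Wen wins.
Under the third-price rule, the price is the third-highest bid: 825.
Surplus = 1425 − 825 = 600.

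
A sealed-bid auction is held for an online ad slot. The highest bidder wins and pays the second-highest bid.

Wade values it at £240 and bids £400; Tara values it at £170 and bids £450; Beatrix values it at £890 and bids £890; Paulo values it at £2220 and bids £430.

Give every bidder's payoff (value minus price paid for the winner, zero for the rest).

Wade £0, Tara £0, Beatrix £440, Paulo £0.

Ranking the bids: Beatrix £890; Tara £450; Paulo £430; Wade £400.
Beatrix has the top bid and wins; the price is the second-highest bid, £450.
Beatrix's payoff = £890 − £450 = £440. All other bidders lose, so their payoff is 0.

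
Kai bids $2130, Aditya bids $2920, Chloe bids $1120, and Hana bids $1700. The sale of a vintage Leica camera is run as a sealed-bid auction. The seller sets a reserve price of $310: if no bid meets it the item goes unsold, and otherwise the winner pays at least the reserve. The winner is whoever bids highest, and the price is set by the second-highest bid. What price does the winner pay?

Price paid: $2130.

Ordered from highest: Aditya $2920 > Kai $2130 > Hana $1700 > Chloe $1120.
Aditya has the highest bid, so Aditya wins.
The second-highest bid is $2130, which exceeds the reserve, so that sets the price.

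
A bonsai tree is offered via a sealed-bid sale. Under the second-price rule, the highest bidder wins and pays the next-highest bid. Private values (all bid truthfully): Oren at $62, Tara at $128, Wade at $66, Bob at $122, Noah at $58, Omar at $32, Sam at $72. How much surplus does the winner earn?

Winner's surplus: $6.

Ordered from highest: Tara $128, then Bob $122, then Sam $72, then Wade $66, then Oren $62, then Noah $58, then Omar $32.
Tara wins with the top bid and pays the second-highest, $122.
Surplus = $128 − $122 = $6.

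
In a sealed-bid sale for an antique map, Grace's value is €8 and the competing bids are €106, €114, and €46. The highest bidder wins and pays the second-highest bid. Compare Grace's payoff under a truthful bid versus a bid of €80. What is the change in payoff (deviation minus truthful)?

Payoff change: €0.

The highest competing bid is €114.
Bidding truthfully at €8: the top bid is €114 (a rival), so Grace loses. Payoff = €0.
Bidding €80: the top bid is €114 (a rival), so Grace loses. Payoff = €0.
Change = €0 − €0 = €0.
The bid only affects whether you win, not the price — here both bids land on the same side of the top rival bid, so the deviation is payoff-neutral.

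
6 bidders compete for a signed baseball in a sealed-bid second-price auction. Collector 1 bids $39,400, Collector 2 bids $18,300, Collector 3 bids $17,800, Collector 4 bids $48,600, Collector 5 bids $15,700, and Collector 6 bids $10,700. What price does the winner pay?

$39,400

Ranking the bids: Collector 4 $48,600; Collector 1 $39,400; Collector 2 $18,300; Collector 3 $17,800; Collector 5 $15,700; Collector 6 $10,700.
Collector 4 has the highest bid, so Collector 4 wins.
The second-highest bid is $39,400, so that is what Collector 4 pays.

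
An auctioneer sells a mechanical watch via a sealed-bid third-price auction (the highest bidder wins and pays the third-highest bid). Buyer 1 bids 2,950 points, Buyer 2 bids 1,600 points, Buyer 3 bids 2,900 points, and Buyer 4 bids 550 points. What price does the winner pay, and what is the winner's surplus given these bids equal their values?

Ordered from highest: Buyer 1 2,950 points; Buyer 3 2,900 points; Buyer 2 1,600 points; Buyer 4 550 points.
Buyer 1 is the highest bidder, so Buyer 1 wins.
Under the third-price rule, the price is the third-highest bid: 1,600 points.
Surplus = 2,950 points − 1,600 points = 1,350 points.

Price 1,600 points; surplus 1,350 points.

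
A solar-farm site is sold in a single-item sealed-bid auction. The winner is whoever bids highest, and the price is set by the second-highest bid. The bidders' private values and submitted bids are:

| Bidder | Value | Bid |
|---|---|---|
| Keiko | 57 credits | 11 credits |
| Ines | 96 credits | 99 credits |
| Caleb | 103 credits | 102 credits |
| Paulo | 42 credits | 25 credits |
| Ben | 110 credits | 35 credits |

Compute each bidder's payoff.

Payoffs: Keiko 0 credits, Ines 0 credits, Caleb 4 credits, Paulo 0 credits, Ben 0 credits.

Bids in descending order: Caleb 102 credits; Ines 99 credits; Ben 35 credits; Paulo 25 credits; Keiko 11 credits.
Caleb has the top bid and wins; the price is the second-highest bid, 99 credits.
Caleb's payoff = 103 credits − 99 credits = 4 credits. All other bidders lose, so their payoff is 0.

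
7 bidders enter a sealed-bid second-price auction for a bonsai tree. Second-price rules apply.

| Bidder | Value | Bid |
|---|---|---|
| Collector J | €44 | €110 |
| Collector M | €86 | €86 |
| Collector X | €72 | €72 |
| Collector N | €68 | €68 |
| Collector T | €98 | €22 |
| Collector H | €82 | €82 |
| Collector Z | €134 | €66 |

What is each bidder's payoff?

Ordered from highest: Collector J €110; Collector M €86; Collector H €82; Collector X €72; Collector N €68; Collector Z €66; Collector T €22.
Collector J has the top bid and wins; the price is the second-highest bid, €86.
Collector J's payoff = €44 − €86 = -€42. All other bidders lose, so their payoff is 0.

Payoffs: Collector J -€42, Collector M €0, Collector X €0, Collector N €0, Collector T €0, Collector H €0, Collector Z €0.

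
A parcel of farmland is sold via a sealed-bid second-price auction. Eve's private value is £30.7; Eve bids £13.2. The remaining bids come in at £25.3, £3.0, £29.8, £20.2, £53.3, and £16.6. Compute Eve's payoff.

Highest competing bid: £53.3.
Eve's bid £13.2 is not the highest, so Eve loses, pays nothing, and earns zero payoff.

Payoff = £0.0.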